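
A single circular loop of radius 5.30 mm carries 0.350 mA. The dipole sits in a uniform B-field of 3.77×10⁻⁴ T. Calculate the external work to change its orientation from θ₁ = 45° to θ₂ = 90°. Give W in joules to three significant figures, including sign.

W ≈ 8.23×10⁻¹² J

Magnetic moment m = IA = Iπa² = (3.50×10⁻⁴)·π·(0.00530)² = 3.089×10⁻⁸ A·m².
W_ext = ΔU = −mB cosθ₂ + mB cosθ₁ = mB(cosθ₁ − cosθ₂).
W = (3.089×10⁻⁸)(3.77×10⁻⁴)·(cos45° − cos90°) = (1.165×10⁻¹¹)·(+0.7071) = 8.235×10⁻¹² J.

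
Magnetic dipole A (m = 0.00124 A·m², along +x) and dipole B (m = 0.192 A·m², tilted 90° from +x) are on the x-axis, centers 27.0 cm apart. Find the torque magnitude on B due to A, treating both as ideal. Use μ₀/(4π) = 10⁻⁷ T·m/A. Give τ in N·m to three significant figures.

τ ≈ 2.42×10⁻⁹ N·m

Dipole B is on the axis of dipole A, so B₁ there is axial: B₁ = (μ₀/4π)·2m₁/r³ along +x.
B₁ = 2(10⁻⁷)(0.00124)/(0.270)³ = 1.260×10⁻⁸ T.
τ = m₂ B₁ sinθ.
τ = (0.192)(1.260×10⁻⁸)·sin90° = 2.419×10⁻⁹ N·m.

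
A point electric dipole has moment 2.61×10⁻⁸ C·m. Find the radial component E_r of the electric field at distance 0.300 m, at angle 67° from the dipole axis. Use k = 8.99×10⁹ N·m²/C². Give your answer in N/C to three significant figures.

For a dipole, E_r = (2kp cosθ)/r³.
kp/r³ = (8.99×10⁹)(2.61×10⁻⁸)/(0.300)³ = 8690 N/C.
E_r = 2·8690·cos67° = 6791 N/C.

E_r ≈ 6790 N/C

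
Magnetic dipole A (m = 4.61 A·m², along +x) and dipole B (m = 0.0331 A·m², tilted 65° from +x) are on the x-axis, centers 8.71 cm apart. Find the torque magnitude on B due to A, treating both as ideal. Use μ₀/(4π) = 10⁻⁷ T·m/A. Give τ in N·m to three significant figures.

Dipole B is on the axis of dipole A, so B₁ there is axial: B₁ = (μ₀/4π)·2m₁/r³ along +x.
B₁ = 2(10⁻⁷)(4.61)/(0.0871)³ = 0.001395 T.
τ = m₂ B₁ sinθ.
τ = (0.0331)(0.001395)·sin65° = 4.186×10⁻⁵ N·m.

τ ≈ 4.19×10⁻⁵ N·m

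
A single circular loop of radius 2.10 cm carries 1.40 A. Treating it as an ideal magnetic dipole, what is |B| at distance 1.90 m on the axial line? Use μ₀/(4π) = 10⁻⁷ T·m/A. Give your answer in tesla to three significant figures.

B ≈ 5.66×10⁻¹¹ T

Magnetic moment m = IA = Iπa² = (1.40)·π·(0.0210)² = 0.00194 A·m².
On axis B = (μ₀/4π)·2m/r³.
B = 2·(10⁻⁷)·(0.00194) / (1.90)³ = 5.657×10⁻¹¹ T.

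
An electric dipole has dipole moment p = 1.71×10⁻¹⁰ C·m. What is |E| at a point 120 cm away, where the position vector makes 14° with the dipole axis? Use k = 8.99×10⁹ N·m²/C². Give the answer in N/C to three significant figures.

E ≈ 1.74 N/C

At angle θ the dipole field magnitude is E = (kp/r³)·√(1 + 3cos²θ).
kp/r³ = (8.99×10⁹)(1.71×10⁻¹⁰) / (1.20)³ = 0.8896 N/C.
√(1 + 3cos²14°) = √(1 + 3·0.9415) = √3.8244 ≈ 1.9556.
E ≈ 0.8896 × 1.956 = 1.740 N/C.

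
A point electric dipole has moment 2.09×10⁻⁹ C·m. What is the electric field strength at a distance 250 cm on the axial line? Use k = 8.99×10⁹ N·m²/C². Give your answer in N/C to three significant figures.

E ≈ 2.41 N/C

On the dipole axis E = 2kp/r³.
E = 2·(8.99×10⁹)(2.09×10⁻⁹) / (2.50)³ = 2.405 N/C.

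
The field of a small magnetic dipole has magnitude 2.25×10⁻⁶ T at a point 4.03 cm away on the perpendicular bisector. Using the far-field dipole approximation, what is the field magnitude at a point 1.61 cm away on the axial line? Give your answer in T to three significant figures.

Dipole fields scale as 1/r³ in the far field.
The axial field is twice the equatorial field at the same r, so the geometry factor is 2/1.
B₂ = B₁ · (2/1) · (r₁/r₂)³ = 2.25×10⁻⁶ · 2 · (4.03/1.61)³.
(r₁/r₂)³ = (2.503)³ = 15.68.
B₂ ≈ 7.057×10⁻⁵ T.

B ≈ 7.06×10⁻⁵ T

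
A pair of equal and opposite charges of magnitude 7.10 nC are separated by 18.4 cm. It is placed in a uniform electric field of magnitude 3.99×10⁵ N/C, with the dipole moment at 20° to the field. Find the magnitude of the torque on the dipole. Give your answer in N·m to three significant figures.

τ ≈ 1.78×10⁻⁴ N·m

Dipole moment p = qd = (7.10×10⁻⁹ C)(0.184 m) = 1.306×10⁻⁹ C·m.
Torque on an electric dipole: τ = pE sinθ.
τ = (1.306×10⁻⁹)(3.99×10⁵)·sin20° = 1.782×10⁻⁴ N·m.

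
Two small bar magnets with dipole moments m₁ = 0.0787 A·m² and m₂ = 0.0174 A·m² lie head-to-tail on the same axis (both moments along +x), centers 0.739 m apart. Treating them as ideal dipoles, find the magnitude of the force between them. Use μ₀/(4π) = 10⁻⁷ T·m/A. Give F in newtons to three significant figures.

F ≈ 2.75×10⁻⁹ N

On-axis B of dipole 1: B = (μ₀/4π)·2m₁/r³. Force on dipole 2: F = m₂·dB/dr.
dB/dr = −(μ₀/4π)·6m₁/r⁴, so |F| = (μ₀/4π)·6m₁m₂/r⁴.
F = 6(10⁻⁷)(0.0787)(0.0174)/(0.739)⁴ = 2.755×10⁻⁹ N.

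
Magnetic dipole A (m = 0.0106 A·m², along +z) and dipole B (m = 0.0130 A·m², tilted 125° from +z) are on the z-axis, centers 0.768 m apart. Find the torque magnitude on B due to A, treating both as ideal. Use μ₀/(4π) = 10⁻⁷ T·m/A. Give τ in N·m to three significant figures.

τ ≈ 4.98×10⁻¹¹ N·m

Dipole B is on the axis of dipole A, so B₁ there is axial: B₁ = (μ₀/4π)·2m₁/r³ along +z.
B₁ = 2(10⁻⁷)(0.0106)/(0.768)³ = 4.680×10⁻⁹ T.
τ = m₂ B₁ sinθ.
τ = (0.0130)(4.680×10⁻⁹)·sin125° = 4.984×10⁻¹¹ N·m.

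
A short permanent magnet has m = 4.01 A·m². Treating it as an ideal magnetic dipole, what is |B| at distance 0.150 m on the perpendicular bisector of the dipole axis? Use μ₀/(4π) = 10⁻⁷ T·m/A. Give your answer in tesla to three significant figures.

B ≈ 1.19×10⁻⁴ T

In the equatorial plane B = (μ₀/4π)·m/r³ (half the axial value).
B = (10⁻⁷)·(4.01) / (0.150)³ = 1.188×10⁻⁴ T.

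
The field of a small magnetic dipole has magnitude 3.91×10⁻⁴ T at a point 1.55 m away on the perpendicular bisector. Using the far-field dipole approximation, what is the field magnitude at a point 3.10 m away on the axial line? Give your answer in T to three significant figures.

Dipole fields scale as 1/r³ in the far field.
The axial field is twice the equatorial field at the same r, so the geometry factor is 2/1.
B₂ = B₁ · (2/1) · (r₁/r₂)³ = 3.91×10⁻⁴ · 2 · (1.55/3.10)³.
(r₁/r₂)³ = (0.5)³ = 0.125.
B₂ ≈ 9.775×10⁻⁵ T.

B ≈ 9.78×10⁻⁵ T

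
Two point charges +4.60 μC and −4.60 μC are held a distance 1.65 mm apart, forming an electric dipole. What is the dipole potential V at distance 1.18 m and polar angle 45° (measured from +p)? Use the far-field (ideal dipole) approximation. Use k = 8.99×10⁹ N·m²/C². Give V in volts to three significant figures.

V ≈ 34.7 V

Dipole moment p = qd = (4.60×10⁻⁶ C)(0.00165 m) = 7.59×10⁻⁹ C·m.
The dipole potential is V = kp cosθ / r².
V = (8.99×10⁹)(7.59×10⁻⁹)·cos45° / (1.18)² = 34.65 V.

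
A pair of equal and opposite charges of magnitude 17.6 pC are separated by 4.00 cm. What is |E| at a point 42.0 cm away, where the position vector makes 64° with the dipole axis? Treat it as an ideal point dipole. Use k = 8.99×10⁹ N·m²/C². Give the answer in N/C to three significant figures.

E ≈ 0.107 N/C

Dipole moment p = qd = (1.76×10⁻¹¹ C)(0.0400 m) = 7.04×10⁻¹³ C·m.
At angle θ the dipole field magnitude is E = (kp/r³)·√(1 + 3cos²θ).
kp/r³ = (8.99×10⁹)(7.04×10⁻¹³) / (0.420)³ = 0.08542 N/C.
√(1 + 3cos²64°) = √(1 + 3·0.1922) = √1.5765 ≈ 1.2556.
E ≈ 0.08542 × 1.256 = 0.1073 N/C.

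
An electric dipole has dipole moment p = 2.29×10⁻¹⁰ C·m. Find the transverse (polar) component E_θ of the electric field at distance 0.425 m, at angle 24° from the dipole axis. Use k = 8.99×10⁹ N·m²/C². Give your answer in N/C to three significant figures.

For a dipole, E_θ = (kp sinθ)/r³.
kp/r³ = (8.99×10⁹)(2.29×10⁻¹⁰)/(0.425)³ = 26.82 N/C.
E_θ = 26.82·sin24° = 10.91 N/C.

E_θ ≈ 10.9 N/C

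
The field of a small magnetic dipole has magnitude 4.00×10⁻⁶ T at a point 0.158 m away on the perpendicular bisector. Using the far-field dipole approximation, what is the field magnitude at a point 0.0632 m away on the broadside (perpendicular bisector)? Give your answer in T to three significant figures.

B ≈ 6.25×10⁻⁵ T

Dipole fields scale as 1/r³ in the far field; the geometry is the same at both points.
B₂ = B₁ · (r₁/r₂)³ = 4.00×10⁻⁶ · (0.158/0.0632)³.
(r₁/r₂)³ = (2.5)³ = 15.62.
B₂ ≈ 6.250×10⁻⁵ T.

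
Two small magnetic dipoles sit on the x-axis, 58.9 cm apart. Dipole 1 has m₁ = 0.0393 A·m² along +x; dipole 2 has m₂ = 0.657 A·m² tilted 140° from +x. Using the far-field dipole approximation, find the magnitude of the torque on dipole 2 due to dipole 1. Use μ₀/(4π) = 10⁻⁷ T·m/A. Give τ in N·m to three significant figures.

Dipole B is on the axis of dipole A, so B₁ there is axial: B₁ = (μ₀/4π)·2m₁/r³ along +x.
B₁ = 2(10⁻⁷)(0.0393)/(0.589)³ = 3.847×10⁻⁸ T.
τ = m₂ B₁ sinθ.
τ = (0.657)(3.847×10⁻⁸)·sin140° = 1.624×10⁻⁸ N·m.

τ ≈ 1.62×10⁻⁸ N·m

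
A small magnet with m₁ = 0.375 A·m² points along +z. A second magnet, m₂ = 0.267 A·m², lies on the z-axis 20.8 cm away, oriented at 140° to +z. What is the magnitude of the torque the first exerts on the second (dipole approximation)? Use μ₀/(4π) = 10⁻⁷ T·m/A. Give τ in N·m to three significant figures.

τ ≈ 1.43×10⁻⁶ N·m

Dipole B is on the axis of dipole A, so B₁ there is axial: B₁ = (μ₀/4π)·2m₁/r³ along +z.
B₁ = 2(10⁻⁷)(0.375)/(0.208)³ = 8.334×10⁻⁶ T.
τ = m₂ B₁ sinθ.
τ = (0.267)(8.334×10⁻⁶)·sin140° = 1.430×10⁻⁶ N·m.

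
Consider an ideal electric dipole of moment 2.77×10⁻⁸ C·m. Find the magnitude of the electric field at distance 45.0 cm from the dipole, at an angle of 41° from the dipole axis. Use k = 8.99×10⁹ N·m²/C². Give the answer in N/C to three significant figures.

E ≈ 4500 N/C

At angle θ the dipole field magnitude is E = (kp/r³)·√(1 + 3cos²θ).
kp/r³ = (8.99×10⁹)(2.77×10⁻⁸) / (0.450)³ = 2733 N/C.
√(1 + 3cos²41°) = √(1 + 3·0.5696) = √2.7088 ≈ 1.6458.
E ≈ 2733 × 1.646 = 4498 N/C.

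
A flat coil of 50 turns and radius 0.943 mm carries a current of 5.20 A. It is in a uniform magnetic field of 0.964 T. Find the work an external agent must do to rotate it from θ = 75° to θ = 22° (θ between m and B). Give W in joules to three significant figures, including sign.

W ≈ -4.68×10⁻⁴ J

m = NIA = NIπa² = 50·(5.20)·π·(9.43×10⁻⁴)² = 7.264×10⁻⁴ A·m².
W_ext = ΔU = −mB cosθ₂ + mB cosθ₁ = mB(cosθ₁ − cosθ₂).
W = (7.264×10⁻⁴)(0.964)·(cos75° − cos22°) = (7.002×10⁻⁴)·(-0.6684) = -4.680×10⁻⁴ J.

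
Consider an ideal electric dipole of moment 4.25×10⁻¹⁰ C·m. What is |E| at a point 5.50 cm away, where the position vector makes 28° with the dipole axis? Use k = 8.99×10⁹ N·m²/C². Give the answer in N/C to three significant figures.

At angle θ the dipole field magnitude is E = (kp/r³)·√(1 + 3cos²θ).
kp/r³ = (8.99×10⁹)(4.25×10⁻¹⁰) / (0.0550)³ = 2.296×10⁴ N/C.
√(1 + 3cos²28°) = √(1 + 3·0.7796) = √3.3388 ≈ 1.8272.
E ≈ 2.296×10⁴ × 1.827 = 4.196×10⁴ N/C.

E ≈ 4.20×10⁴ N/C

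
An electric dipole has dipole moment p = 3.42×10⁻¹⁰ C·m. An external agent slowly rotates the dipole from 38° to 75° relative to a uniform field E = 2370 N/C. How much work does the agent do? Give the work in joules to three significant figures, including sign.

W_ext = ΔU = U(θ₂) − U(θ₁) = −pE cosθ₂ − (−pE cosθ₁) = pE(cosθ₁ − cosθ₂).
W = (3.42×10⁻¹⁰)(2370)·(cos38° − cos75°) = (8.105×10⁻⁷)·(+0.5292) = 4.289×10⁻⁷ J.

W ≈ 4.29×10⁻⁷ J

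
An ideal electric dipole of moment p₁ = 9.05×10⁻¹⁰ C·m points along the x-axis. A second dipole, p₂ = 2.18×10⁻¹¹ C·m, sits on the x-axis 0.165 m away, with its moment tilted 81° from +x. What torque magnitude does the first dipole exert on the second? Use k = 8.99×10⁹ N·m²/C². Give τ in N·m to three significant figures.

τ ≈ 7.80×10⁻⁸ N·m

The second dipole sits on the axis of the first, so the field there is axial: E₁ = 2kp₁/r³ along +x.
E₁ = 2(8.99×10⁹)(9.05×10⁻¹⁰)/(0.165)³ = 3622 N/C.
Torque on the second dipole: τ = p₂ E₁ sinθ.
τ = (2.18×10⁻¹¹)(3622)·sin81° = 7.799×10⁻⁸ N·m.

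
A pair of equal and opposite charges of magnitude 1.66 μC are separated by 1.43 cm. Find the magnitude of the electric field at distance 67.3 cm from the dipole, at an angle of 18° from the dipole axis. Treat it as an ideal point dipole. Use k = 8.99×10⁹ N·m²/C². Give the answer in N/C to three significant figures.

E ≈ 1350 N/C

Dipole moment p = qd = (1.66×10⁻⁶ C)(0.0143 m) = 2.374×10⁻⁸ C·m.
At angle θ the dipole field magnitude is E = (kp/r³)·√(1 + 3cos²θ).
kp/r³ = (8.99×10⁹)(2.374×10⁻⁸) / (0.673)³ = 700.2 N/C.
√(1 + 3cos²18°) = √(1 + 3·0.9045) = √3.7135 ≈ 1.9271.
E ≈ 700.2 × 1.927 = 1349 N/C.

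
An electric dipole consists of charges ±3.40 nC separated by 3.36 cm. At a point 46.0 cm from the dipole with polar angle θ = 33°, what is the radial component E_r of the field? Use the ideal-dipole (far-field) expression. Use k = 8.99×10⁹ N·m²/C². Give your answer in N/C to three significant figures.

E_r ≈ 17.7 N/C

Dipole moment p = qd = (3.40×10⁻⁹ C)(0.0336 m) = 1.142×10⁻¹⁰ C·m.
For a dipole, E_r = (2kp cosθ)/r³.
kp/r³ = (8.99×10⁹)(1.142×10⁻¹⁰)/(0.460)³ = 10.55 N/C.
E_r = 2·10.55·cos33° = 17.69 N/C.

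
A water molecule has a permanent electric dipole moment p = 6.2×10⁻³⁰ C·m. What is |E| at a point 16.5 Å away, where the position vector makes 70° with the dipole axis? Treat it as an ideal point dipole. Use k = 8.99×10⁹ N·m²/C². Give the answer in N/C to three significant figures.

At angle θ the dipole field magnitude is E = (kp/r³)·√(1 + 3cos²θ).
kp/r³ = (8.99×10⁹)(6.20×10⁻³⁰) / (1.65×10⁻⁹)³ = 1.241×10⁷ N/C.
√(1 + 3cos²70°) = √(1 + 3·0.1170) = √1.3509 ≈ 1.1623.
E ≈ 1.241×10⁷ × 1.162 = 1.442×10⁷ N/C.

E ≈ 1.44×10⁷ N/C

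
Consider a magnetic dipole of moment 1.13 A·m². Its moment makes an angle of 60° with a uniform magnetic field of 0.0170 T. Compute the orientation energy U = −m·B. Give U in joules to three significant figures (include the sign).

U ≈ -0.00961 J

U = −m·B = −mB cosθ.
U = −(1.13)(0.0170)·cos60° = -0.009605 J.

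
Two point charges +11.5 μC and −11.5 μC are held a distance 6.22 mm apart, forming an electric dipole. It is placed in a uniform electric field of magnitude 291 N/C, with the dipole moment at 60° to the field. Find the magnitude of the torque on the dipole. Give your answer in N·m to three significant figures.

τ ≈ 1.80×10⁻⁵ N·m

Dipole moment p = qd = (1.15×10⁻⁵ C)(0.00622 m) = 7.153×10⁻⁸ C·m.
Torque on an electric dipole: τ = pE sinθ.
τ = (7.153×10⁻⁸)(291)·sin60° = 1.803×10⁻⁵ N·m.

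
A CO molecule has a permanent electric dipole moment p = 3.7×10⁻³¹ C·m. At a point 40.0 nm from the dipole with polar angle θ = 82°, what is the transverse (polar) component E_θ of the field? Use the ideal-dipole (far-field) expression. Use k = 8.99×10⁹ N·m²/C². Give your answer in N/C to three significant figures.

E_θ ≈ 51.5 N/C

For a dipole, E_θ = (kp sinθ)/r³.
kp/r³ = (8.99×10⁹)(3.70×10⁻³¹)/(4.00×10⁻⁸)³ = 51.97 N/C.
E_θ = 51.97·sin82° = 51.47 N/C.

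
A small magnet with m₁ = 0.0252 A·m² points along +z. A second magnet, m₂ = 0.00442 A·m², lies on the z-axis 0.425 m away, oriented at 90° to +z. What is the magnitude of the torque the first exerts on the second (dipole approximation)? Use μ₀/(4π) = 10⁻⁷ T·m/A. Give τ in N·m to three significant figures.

τ ≈ 2.90×10⁻¹⁰ N·m

Dipole B is on the axis of dipole A, so B₁ there is axial: B₁ = (μ₀/4π)·2m₁/r³ along +z.
B₁ = 2(10⁻⁷)(0.0252)/(0.425)³ = 6.565×10⁻⁸ T.
τ = m₂ B₁ sinθ.
τ = (0.00442)(6.565×10⁻⁸)·sin90° = 2.902×10⁻¹⁰ N·m.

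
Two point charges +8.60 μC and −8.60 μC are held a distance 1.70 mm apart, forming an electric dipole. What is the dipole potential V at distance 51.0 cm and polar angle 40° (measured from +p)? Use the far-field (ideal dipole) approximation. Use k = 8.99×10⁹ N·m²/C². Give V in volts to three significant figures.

Dipole moment p = qd = (8.60×10⁻⁶ C)(0.00170 m) = 1.462×10⁻⁸ C·m.
The dipole potential is V = kp cosθ / r².
V = (8.99×10⁹)(1.462×10⁻⁸)·cos40° / (0.510)² = 387.1 V.

V ≈ 387 V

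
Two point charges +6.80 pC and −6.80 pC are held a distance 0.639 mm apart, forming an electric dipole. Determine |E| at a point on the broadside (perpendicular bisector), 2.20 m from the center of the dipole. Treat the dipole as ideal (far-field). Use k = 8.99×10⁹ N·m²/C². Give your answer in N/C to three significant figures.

Dipole moment p = qd = (6.80×10⁻¹² C)(6.39×10⁻⁴ m) = 4.345×10⁻¹⁵ C·m.
In the equatorial plane E = kp/r³.
E = (8.99×10⁹)(4.345×10⁻¹⁵) / (2.20)³ = 3.668×10⁻⁶ N/C.

E ≈ 3.67×10⁻⁶ N/C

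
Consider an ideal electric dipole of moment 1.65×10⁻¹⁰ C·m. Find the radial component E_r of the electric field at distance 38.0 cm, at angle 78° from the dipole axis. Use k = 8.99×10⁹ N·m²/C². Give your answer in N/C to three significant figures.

E_r ≈ 11.2 N/C

For a dipole, E_r = (2kp cosθ)/r³.
kp/r³ = (8.99×10⁹)(1.65×10⁻¹⁰)/(0.380)³ = 27.03 N/C.
E_r = 2·27.03·cos78° = 11.24 N/C.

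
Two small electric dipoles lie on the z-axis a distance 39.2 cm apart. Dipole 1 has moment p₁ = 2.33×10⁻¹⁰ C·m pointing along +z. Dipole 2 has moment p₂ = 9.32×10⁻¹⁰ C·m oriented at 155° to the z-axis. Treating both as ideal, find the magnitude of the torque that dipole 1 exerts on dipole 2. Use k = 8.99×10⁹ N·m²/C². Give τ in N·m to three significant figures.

The second dipole sits on the axis of the first, so the field there is axial: E₁ = 2kp₁/r³ along +z.
E₁ = 2(8.99×10⁹)(2.33×10⁻¹⁰)/(0.392)³ = 69.55 N/C.
Torque on the second dipole: τ = p₂ E₁ sinθ.
τ = (9.32×10⁻¹⁰)(69.55)·sin155° = 2.739×10⁻⁸ N·m.

τ ≈ 2.74×10⁻⁸ N·m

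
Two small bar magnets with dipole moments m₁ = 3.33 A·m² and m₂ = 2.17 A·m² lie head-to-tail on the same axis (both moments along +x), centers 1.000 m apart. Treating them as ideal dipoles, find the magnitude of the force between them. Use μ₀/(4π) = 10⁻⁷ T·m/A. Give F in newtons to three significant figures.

On-axis B of dipole 1: B = (μ₀/4π)·2m₁/r³. Force on dipole 2: F = m₂·dB/dr.
dB/dr = −(μ₀/4π)·6m₁/r⁴, so |F| = (μ₀/4π)·6m₁m₂/r⁴.
F = 6(10⁻⁷)(3.33)(2.17)/(1.00)⁴ = 4.336×10⁻⁶ N.

F ≈ 4.34×10⁻⁶ N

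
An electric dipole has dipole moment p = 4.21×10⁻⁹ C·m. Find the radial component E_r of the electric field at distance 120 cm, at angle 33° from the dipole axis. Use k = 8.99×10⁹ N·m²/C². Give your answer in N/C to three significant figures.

For a dipole, E_r = (2kp cosθ)/r³.
kp/r³ = (8.99×10⁹)(4.21×10⁻⁹)/(1.20)³ = 21.90 N/C.
E_r = 2·21.90·cos33° = 36.74 N/C.

E_r ≈ 36.7 N/C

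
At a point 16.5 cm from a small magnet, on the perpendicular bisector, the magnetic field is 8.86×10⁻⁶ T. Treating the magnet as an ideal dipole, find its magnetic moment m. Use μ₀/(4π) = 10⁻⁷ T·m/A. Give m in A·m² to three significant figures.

m ≈ 0.398 A·m²

In the equatorial plane B = (μ₀/4π)·m/r³, so m = Br³·4π/(μ₀).
m = (8.86×10⁻⁶)·(0.165)³ / (10⁻⁷) = 0.3980 A·m².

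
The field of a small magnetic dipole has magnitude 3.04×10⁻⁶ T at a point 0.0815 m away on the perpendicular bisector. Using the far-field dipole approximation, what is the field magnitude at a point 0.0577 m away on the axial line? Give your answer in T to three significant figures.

Dipole fields scale as 1/r³ in the far field.
The axial field is twice the equatorial field at the same r, so the geometry factor is 2/1.
B₂ = B₁ · (2/1) · (r₁/r₂)³ = 3.04×10⁻⁶ · 2 · (0.0815/0.0577)³.
(r₁/r₂)³ = (1.412)³ = 2.818.
B₂ ≈ 1.713×10⁻⁵ T.

B ≈ 1.71×10⁻⁵ T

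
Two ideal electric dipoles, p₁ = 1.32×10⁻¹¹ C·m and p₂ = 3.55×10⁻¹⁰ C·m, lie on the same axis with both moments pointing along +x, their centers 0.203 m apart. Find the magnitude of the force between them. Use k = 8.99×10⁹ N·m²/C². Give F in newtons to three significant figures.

On-axis field of dipole 1 at distance r: E = 2kp₁/r³. Force on dipole 2 is F = p₂·dE/dr (gradient along axis).
dE/dr = −6kp₁/r⁴, so |F| = 6kp₁p₂/r⁴ (attractive for aligned moments).
F = 6(8.99×10⁹)(1.32×10⁻¹¹)(3.55×10⁻¹⁰)/(0.203)⁴ = 1.488×10⁻⁷ N.

F ≈ 1.49×10⁻⁷ N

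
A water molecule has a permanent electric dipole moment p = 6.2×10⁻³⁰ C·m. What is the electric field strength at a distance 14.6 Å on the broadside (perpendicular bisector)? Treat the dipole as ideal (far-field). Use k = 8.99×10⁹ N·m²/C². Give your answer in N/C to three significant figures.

E ≈ 1.79×10⁷ N/C

On the perpendicular bisector E = kp/r³ (half the axial value at the same distance).
E = (8.99×10⁹)(6.20×10⁻³⁰) / (1.46×10⁻⁹)³ = 1.791×10⁷ N/C.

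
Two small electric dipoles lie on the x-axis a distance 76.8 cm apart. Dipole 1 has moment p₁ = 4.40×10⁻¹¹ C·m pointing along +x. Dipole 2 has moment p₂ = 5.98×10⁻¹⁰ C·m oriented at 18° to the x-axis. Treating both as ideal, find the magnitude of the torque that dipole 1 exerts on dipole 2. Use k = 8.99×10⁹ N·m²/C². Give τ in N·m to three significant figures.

τ ≈ 3.23×10⁻¹⁰ N·m

The second dipole sits on the axis of the first, so the field there is axial: E₁ = 2kp₁/r³ along +x.
E₁ = 2(8.99×10⁹)(4.40×10⁻¹¹)/(0.768)³ = 1.746 N/C.
Torque on the second dipole: τ = p₂ E₁ sinθ.
τ = (5.98×10⁻¹⁰)(1.746)·sin18° = 3.227×10⁻¹⁰ N·m.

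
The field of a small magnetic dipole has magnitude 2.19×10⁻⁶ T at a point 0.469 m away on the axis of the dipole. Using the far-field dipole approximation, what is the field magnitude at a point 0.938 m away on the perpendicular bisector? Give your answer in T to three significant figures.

Dipole fields scale as 1/r³ in the far field.
The axial field is twice the equatorial field at the same r, so the geometry factor is 1/2.
B₂ = B₁ · (1/2) · (r₁/r₂)³ = 2.19×10⁻⁶ · 0.5 · (0.469/0.938)³.
(r₁/r₂)³ = (0.5)³ = 0.125.
B₂ ≈ 1.369×10⁻⁷ T.

B ≈ 1.37×10⁻⁷ T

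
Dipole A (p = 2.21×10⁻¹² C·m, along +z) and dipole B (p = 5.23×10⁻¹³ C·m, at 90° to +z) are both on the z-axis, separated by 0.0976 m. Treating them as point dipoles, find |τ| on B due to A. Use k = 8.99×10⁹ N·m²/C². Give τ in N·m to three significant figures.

τ ≈ 2.24×10⁻¹¹ N·m

The second dipole sits on the axis of the first, so the field there is axial: E₁ = 2kp₁/r³ along +z.
E₁ = 2(8.99×10⁹)(2.21×10⁻¹²)/(0.0976)³ = 42.74 N/C.
Torque on the second dipole: τ = p₂ E₁ sinθ.
τ = (5.23×10⁻¹³)(42.74)·sin90° = 2.235×10⁻¹¹ N·m.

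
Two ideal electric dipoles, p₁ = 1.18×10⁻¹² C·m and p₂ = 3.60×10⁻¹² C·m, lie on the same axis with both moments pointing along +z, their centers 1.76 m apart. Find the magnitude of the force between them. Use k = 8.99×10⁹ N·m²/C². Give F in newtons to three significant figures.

On-axis field of dipole 1 at distance r: E = 2kp₁/r³. Force on dipole 2 is F = p₂·dE/dr (gradient along axis).
dE/dr = −6kp₁/r⁴, so |F| = 6kp₁p₂/r⁴ (attractive for aligned moments).
F = 6(8.99×10⁹)(1.18×10⁻¹²)(3.60×10⁻¹²)/(1.76)⁴ = 2.388×10⁻¹⁴ N.

F ≈ 2.39×10⁻¹⁴ N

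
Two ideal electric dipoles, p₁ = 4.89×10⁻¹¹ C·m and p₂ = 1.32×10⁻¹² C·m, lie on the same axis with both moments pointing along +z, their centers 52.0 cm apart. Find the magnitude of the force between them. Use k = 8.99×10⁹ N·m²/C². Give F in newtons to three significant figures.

On-axis field of dipole 1 at distance r: E = 2kp₁/r³. Force on dipole 2 is F = p₂·dE/dr (gradient along axis).
dE/dr = −6kp₁/r⁴, so |F| = 6kp₁p₂/r⁴ (attractive for aligned moments).
F = 6(8.99×10⁹)(4.89×10⁻¹¹)(1.32×10⁻¹²)/(0.520)⁴ = 4.762×10⁻¹¹ N.

F ≈ 4.76×10⁻¹¹ N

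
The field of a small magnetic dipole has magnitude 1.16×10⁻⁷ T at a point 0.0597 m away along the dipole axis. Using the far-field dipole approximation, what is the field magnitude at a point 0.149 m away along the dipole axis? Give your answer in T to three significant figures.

Dipole fields scale as 1/r³ in the far field; the geometry is the same at both points.
B₂ = B₁ · (r₁/r₂)³ = 1.16×10⁻⁷ · (0.0597/0.149)³.
(r₁/r₂)³ = (0.4007)³ = 0.06432.
B₂ ≈ 7.461×10⁻⁹ T.

B ≈ 7.46×10⁻⁹ T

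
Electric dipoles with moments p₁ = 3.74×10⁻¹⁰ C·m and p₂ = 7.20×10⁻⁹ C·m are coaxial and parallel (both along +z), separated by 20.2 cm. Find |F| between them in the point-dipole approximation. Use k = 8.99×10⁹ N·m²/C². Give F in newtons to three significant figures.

On-axis field of dipole 1 at distance r: E = 2kp₁/r³. Force on dipole 2 is F = p₂·dE/dr (gradient along axis).
dE/dr = −6kp₁/r⁴, so |F| = 6kp₁p₂/r⁴ (attractive for aligned moments).
F = 6(8.99×10⁹)(3.74×10⁻¹⁰)(7.20×10⁻⁹)/(0.202)⁴ = 8.724×10⁻⁵ N.

F ≈ 8.72×10⁻⁵ N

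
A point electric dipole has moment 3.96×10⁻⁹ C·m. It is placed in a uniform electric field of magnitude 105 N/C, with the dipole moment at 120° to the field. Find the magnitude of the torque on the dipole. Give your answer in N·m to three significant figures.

τ ≈ 3.60×10⁻⁷ N·m

Torque on an electric dipole: τ = pE sinθ.
τ = (3.96×10⁻⁹)(105)·sin120° = 3.601×10⁻⁷ N·m.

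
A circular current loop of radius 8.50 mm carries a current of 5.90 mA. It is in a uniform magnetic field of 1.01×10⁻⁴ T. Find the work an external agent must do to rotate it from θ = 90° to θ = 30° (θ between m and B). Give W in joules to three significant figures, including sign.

W ≈ -1.17×10⁻¹⁰ J

Magnetic moment m = IA = Iπa² = (0.00590)·π·(0.00850)² = 1.339×10⁻⁶ A·m².
W_ext = ΔU = −mB cosθ₂ + mB cosθ₁ = mB(cosθ₁ − cosθ₂).
W = (1.339×10⁻⁶)(1.01×10⁻⁴)·(cos90° − cos30°) = (1.352×10⁻¹⁰)·(-0.8660) = -1.171×10⁻¹⁰ J.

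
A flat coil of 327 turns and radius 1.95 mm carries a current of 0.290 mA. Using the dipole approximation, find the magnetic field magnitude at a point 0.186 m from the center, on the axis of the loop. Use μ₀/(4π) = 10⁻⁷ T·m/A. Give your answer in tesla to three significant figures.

B ≈ 3.52×10⁻¹¹ T

m = NIA = NIπa² = 327·(2.90×10⁻⁴)·π·(0.00195)² = 1.133×10⁻⁶ A·m².
On axis B = (μ₀/4π)·2m/r³.
B = 2·(10⁻⁷)·(1.133×10⁻⁶) / (0.186)³ = 3.521×10⁻¹¹ T.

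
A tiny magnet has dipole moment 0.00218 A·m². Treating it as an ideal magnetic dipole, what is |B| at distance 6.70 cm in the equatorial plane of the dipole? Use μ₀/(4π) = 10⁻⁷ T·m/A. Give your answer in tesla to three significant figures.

In the equatorial plane B = (μ₀/4π)·m/r³ (half the axial value).
B = (10⁻⁷)·(0.00218) / (0.0670)³ = 7.248×10⁻⁷ T.

B ≈ 7.25×10⁻⁷ T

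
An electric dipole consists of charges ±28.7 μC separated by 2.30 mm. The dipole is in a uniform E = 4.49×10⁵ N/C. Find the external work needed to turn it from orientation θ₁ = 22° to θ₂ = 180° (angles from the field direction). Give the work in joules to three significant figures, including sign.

W ≈ 0.0571 J

Dipole moment p = qd = (2.87×10⁻⁵ C)(0.00230 m) = 6.601×10⁻⁸ C·m.
W_ext = ΔU = U(θ₂) − U(θ₁) = −pE cosθ₂ − (−pE cosθ₁) = pE(cosθ₁ − cosθ₂).
W = (6.601×10⁻⁸)(4.49×10⁵)·(cos22° − cos180°) = (0.02964)·(+1.9272) = 0.05712 J.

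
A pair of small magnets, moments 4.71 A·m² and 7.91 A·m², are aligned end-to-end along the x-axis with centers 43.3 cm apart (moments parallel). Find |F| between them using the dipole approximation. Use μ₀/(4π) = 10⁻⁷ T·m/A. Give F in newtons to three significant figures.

On-axis B of dipole 1: B = (μ₀/4π)·2m₁/r³. Force on dipole 2: F = m₂·dB/dr.
dB/dr = −(μ₀/4π)·6m₁/r⁴, so |F| = (μ₀/4π)·6m₁m₂/r⁴.
F = 6(10⁻⁷)(4.71)(7.91)/(0.433)⁴ = 6.359×10⁻⁴ N.

F ≈ 6.36×10⁻⁴ N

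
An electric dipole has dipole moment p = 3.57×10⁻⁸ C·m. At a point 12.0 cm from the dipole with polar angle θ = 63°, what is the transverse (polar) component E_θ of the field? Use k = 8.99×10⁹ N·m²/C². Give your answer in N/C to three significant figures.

E_θ ≈ 1.65×10⁵ N/C

For a dipole, E_θ = (kp sinθ)/r³.
kp/r³ = (8.99×10⁹)(3.57×10⁻⁸)/(0.120)³ = 1.857×10⁵ N/C.
E_θ = 1.857×10⁵·sin63° = 1.655×10⁵ N/C.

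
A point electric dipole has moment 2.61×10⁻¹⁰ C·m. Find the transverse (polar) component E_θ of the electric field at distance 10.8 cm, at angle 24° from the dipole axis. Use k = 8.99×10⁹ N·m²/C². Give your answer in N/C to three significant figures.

For a dipole, E_θ = (kp sinθ)/r³.
kp/r³ = (8.99×10⁹)(2.61×10⁻¹⁰)/(0.108)³ = 1863 N/C.
E_θ = 1863·sin24° = 757.6 N/C.

E_θ ≈ 758 N/C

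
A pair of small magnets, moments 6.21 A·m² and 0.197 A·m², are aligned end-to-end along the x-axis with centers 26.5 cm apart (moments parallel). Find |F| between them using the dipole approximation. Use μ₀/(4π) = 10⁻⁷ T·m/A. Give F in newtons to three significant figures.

F ≈ 1.49×10⁻⁴ N

On-axis B of dipole 1: B = (μ₀/4π)·2m₁/r³. Force on dipole 2: F = m₂·dB/dr.
dB/dr = −(μ₀/4π)·6m₁/r⁴, so |F| = (μ₀/4π)·6m₁m₂/r⁴.
F = 6(10⁻⁷)(6.21)(0.197)/(0.265)⁴ = 1.488×10⁻⁴ N.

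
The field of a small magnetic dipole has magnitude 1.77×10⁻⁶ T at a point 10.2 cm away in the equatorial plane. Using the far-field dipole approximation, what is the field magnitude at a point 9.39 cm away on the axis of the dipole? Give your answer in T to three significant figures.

Dipole fields scale as 1/r³ in the far field.
The axial field is twice the equatorial field at the same r, so the geometry factor is 2/1.
B₂ = B₁ · (2/1) · (r₁/r₂)³ = 1.77×10⁻⁶ · 2 · (10.2/9.39)³.
(r₁/r₂)³ = (1.086)³ = 1.282.
B₂ ≈ 4.537×10⁻⁶ T.

B ≈ 4.54×10⁻⁶ T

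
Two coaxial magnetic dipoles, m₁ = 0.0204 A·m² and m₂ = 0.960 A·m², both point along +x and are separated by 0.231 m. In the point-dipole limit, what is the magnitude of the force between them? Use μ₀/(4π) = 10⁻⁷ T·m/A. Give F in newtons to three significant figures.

On-axis B of dipole 1: B = (μ₀/4π)·2m₁/r³. Force on dipole 2: F = m₂·dB/dr.
dB/dr = −(μ₀/4π)·6m₁/r⁴, so |F| = (μ₀/4π)·6m₁m₂/r⁴.
F = 6(10⁻⁷)(0.0204)(0.960)/(0.231)⁴ = 4.127×10⁻⁶ N.

F ≈ 4.13×10⁻⁶ N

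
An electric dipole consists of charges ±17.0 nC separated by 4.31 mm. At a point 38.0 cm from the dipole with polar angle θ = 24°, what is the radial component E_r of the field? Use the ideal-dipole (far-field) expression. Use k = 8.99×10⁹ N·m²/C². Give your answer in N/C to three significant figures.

Dipole moment p = qd = (1.70×10⁻⁸ C)(0.00431 m) = 7.327×10⁻¹¹ C·m.
For a dipole, E_r = (2kp cosθ)/r³.
kp/r³ = (8.99×10⁹)(7.327×10⁻¹¹)/(0.380)³ = 12.00 N/C.
E_r = 2·12.00·cos24° = 21.93 N/C.

E_r ≈ 21.9 N/C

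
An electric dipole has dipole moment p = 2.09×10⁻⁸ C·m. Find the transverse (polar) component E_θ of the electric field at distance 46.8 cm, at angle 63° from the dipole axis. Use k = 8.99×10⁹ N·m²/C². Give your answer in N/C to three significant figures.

E_θ ≈ 1630 N/C

For a dipole, E_θ = (kp sinθ)/r³.
kp/r³ = (8.99×10⁹)(2.09×10⁻⁸)/(0.468)³ = 1833 N/C.
E_θ = 1833·sin63° = 1633 N/C.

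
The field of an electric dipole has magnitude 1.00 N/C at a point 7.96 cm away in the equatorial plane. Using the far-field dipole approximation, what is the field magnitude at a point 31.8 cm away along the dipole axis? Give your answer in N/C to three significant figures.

E ≈ 0.0314 N/C

Dipole fields scale as 1/r³ in the far field.
The axial field is twice the equatorial field at the same r, so the geometry factor is 2/1.
E₂ = E₁ · (2/1) · (r₁/r₂)³ = 1.00 · 2 · (7.96/31.8)³.
(r₁/r₂)³ = (0.2503)³ = 0.01568.
E₂ ≈ 0.03137 N/C.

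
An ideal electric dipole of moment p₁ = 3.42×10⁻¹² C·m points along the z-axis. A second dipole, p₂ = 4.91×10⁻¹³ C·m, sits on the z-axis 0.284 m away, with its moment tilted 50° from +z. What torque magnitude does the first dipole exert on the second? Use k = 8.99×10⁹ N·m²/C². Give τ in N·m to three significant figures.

τ ≈ 1.01×10⁻¹² N·m

The second dipole sits on the axis of the first, so the field there is axial: E₁ = 2kp₁/r³ along +z.
E₁ = 2(8.99×10⁹)(3.42×10⁻¹²)/(0.284)³ = 2.684 N/C.
Torque on the second dipole: τ = p₂ E₁ sinθ.
τ = (4.91×10⁻¹³)(2.684)·sin50° = 1.010×10⁻¹² N·m.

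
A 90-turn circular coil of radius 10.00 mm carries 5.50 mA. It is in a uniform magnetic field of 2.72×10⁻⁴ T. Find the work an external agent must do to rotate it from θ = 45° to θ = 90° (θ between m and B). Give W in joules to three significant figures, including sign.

m = NIA = NIπa² = 90·(0.00550)·π·(0.0100)² = 1.555×10⁻⁴ A·m².
W_ext = ΔU = −mB cosθ₂ + mB cosθ₁ = mB(cosθ₁ − cosθ₂).
W = (1.555×10⁻⁴)(2.72×10⁻⁴)·(cos45° − cos90°) = (4.230×10⁻⁸)·(+0.7071) = 2.991×10⁻⁸ J.

W ≈ 2.99×10⁻⁸ J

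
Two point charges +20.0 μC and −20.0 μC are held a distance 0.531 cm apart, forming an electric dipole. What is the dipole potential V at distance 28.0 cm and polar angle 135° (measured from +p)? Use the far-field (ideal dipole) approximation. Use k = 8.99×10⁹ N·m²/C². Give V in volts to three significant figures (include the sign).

Dipole moment p = qd = (2.00×10⁻⁵ C)(0.00531 m) = 1.062×10⁻⁷ C·m.
The dipole potential is V = kp cosθ / r².
V = (8.99×10⁹)(1.062×10⁻⁷)·cos135° / (0.280)² = -8611 V.

V ≈ -8610 V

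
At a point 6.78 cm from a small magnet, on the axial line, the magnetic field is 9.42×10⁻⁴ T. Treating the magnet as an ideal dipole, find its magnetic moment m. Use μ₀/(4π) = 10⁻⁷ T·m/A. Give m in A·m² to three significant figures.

m ≈ 1.47 A·m²

On axis B = (μ₀/4π)·2m/r³, so m = Br³·4π/(μ₀·2).
m = (9.42×10⁻⁴)·(0.0678)³ / (2·10⁻⁷) = 1.468 A·m².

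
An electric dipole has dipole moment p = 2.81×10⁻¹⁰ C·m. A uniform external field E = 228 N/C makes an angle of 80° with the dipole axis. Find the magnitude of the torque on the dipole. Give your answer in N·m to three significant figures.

τ ≈ 6.31×10⁻⁸ N·m

Torque on an electric dipole: τ = pE sinθ.
τ = (2.81×10⁻¹⁰)(228)·sin80° = 6.309×10⁻⁸ N·m.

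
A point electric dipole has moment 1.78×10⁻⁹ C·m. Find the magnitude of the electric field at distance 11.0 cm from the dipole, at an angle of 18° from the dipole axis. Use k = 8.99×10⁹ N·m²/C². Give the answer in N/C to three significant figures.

At angle θ the dipole field magnitude is E = (kp/r³)·√(1 + 3cos²θ).
kp/r³ = (8.99×10⁹)(1.78×10⁻⁹) / (0.110)³ = 1.202×10⁴ N/C.
√(1 + 3cos²18°) = √(1 + 3·0.9045) = √3.7135 ≈ 1.9271.
E ≈ 1.202×10⁴ × 1.927 = 2.317×10⁴ N/C.

E ≈ 2.32×10⁴ N/C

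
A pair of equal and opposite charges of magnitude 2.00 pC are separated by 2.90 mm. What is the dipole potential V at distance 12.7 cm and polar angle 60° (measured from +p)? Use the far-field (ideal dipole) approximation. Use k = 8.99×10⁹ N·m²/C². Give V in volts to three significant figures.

V ≈ 0.00162 V

Dipole moment p = qd = (2.00×10⁻¹² C)(0.00290 m) = 5.80×10⁻¹⁵ C·m.
The dipole potential is V = kp cosθ / r².
V = (8.99×10⁹)(5.80×10⁻¹⁵)·cos60° / (0.127)² = 0.001616 V.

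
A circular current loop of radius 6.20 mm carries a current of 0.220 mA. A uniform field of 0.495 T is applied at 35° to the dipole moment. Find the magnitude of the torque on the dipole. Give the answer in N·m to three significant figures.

τ ≈ 7.54×10⁻⁹ N·m

Magnetic moment m = IA = Iπa² = (2.20×10⁻⁴)·π·(0.00620)² = 2.657×10⁻⁸ A·m².
Torque on a magnetic dipole: τ = mB sinθ.
τ = (2.657×10⁻⁸)(0.495)·sin35° = 7.544×10⁻⁹ N·m.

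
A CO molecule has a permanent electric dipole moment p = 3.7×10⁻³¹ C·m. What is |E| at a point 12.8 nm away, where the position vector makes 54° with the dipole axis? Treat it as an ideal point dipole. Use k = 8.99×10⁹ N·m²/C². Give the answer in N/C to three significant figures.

At angle θ the dipole field magnitude is E = (kp/r³)·√(1 + 3cos²θ).
kp/r³ = (8.99×10⁹)(3.70×10⁻³¹) / (1.28×10⁻⁸)³ = 1586 N/C.
√(1 + 3cos²54°) = √(1 + 3·0.3455) = √2.0365 ≈ 1.4271.
E ≈ 1586 × 1.427 = 2263 N/C.

E ≈ 2260 N/C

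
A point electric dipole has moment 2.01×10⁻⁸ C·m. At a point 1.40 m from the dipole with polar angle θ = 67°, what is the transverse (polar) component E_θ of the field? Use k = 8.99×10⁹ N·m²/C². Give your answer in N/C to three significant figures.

E_θ ≈ 60.6 N/C

For a dipole, E_θ = (kp sinθ)/r³.
kp/r³ = (8.99×10⁹)(2.01×10⁻⁸)/(1.40)³ = 65.85 N/C.
E_θ = 65.85·sin67° = 60.62 N/C.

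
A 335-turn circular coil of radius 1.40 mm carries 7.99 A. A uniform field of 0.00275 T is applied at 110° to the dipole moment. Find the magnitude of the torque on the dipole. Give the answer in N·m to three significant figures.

m = NIA = NIπa² = 335·(7.99)·π·(0.00140)² = 0.01648 A·m².
Torque on a magnetic dipole: τ = mB sinθ.
τ = (0.01648)(0.00275)·sin110° = 4.259×10⁻⁵ N·m.

τ ≈ 4.26×10⁻⁵ N·m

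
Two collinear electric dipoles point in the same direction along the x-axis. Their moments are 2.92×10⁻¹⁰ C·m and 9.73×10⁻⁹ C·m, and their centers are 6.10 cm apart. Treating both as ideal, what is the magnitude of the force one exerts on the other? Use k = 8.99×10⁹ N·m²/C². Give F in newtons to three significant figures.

On-axis field of dipole 1 at distance r: E = 2kp₁/r³. Force on dipole 2 is F = p₂·dE/dr (gradient along axis).
dE/dr = −6kp₁/r⁴, so |F| = 6kp₁p₂/r⁴ (attractive for aligned moments).
F = 6(8.99×10⁹)(2.92×10⁻¹⁰)(9.73×10⁻⁹)/(0.0610)⁴ = 0.01107 N.

F ≈ 0.0111 N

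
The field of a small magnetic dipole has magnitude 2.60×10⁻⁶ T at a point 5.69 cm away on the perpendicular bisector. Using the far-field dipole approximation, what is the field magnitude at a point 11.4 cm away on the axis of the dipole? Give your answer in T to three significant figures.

B ≈ 6.47×10⁻⁷ T

Dipole fields scale as 1/r³ in the far field.
The axial field is twice the equatorial field at the same r, so the geometry factor is 2/1.
B₂ = B₁ · (2/1) · (r₁/r₂)³ = 2.60×10⁻⁶ · 2 · (5.69/11.4)³.
(r₁/r₂)³ = (0.4991)³ = 0.1243.
B₂ ≈ 6.466×10⁻⁷ T.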